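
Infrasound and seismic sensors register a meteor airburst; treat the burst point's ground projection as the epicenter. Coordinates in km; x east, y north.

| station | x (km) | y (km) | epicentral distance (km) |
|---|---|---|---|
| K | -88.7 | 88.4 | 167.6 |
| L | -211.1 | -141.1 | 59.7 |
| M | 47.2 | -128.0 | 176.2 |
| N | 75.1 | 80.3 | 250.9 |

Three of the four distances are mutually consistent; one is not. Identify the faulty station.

L

Solve using three stations at a time. Using K, M, N (subtract circle equations pairwise → linear system) gives (x, y) ≈ (-121.1, -76.0).
Distances from that point to each station vs reported:
  K: calculated 167.6 vs reported 167.6 → residual 0.0 km
  L: calculated 111.0 vs reported 59.7 → residual 51.3 km
  M: calculated 176.2 vs reported 176.2 → residual 0.0 km
  N: calculated 250.9 vs reported 250.9 → residual 0.0 km
K, M, N are mutually consistent (residuals ≈ 0); L is off by 51.3 km.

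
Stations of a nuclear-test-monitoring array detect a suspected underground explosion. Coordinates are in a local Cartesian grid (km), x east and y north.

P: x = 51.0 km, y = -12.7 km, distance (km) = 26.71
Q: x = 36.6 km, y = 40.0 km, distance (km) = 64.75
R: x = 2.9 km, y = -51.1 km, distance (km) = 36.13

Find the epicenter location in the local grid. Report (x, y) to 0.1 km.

x ≈ 26.8 km, y ≈ -24.0 km

Circle about each station: (x − 51.0)² + (y + 12.7)² = 26.71²; (x − 36.6)² + (y − 40.0)² = 64.75²; (x − 2.9)² + (y + 51.1)² = 36.13².
Subtracting pairs of circle equations eliminates x²+y² and gives linear equations (the radical axes):
-28.8 x + 105.4 y = -3301.87
-96.2 x − 76.8 y = -734.62
Solving the 2×2 system: x ≈ 26.8, y ≈ -24.0 km.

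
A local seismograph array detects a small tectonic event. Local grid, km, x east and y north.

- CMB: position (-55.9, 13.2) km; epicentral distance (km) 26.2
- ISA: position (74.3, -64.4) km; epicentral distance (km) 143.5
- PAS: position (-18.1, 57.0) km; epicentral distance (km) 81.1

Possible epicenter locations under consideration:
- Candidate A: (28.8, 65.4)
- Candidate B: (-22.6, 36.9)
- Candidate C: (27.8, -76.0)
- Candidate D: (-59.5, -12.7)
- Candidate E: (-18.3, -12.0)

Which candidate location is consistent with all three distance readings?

Candidate D

For each candidate, compare |candidate − station| to the reported distance:
Candidate A: residuals CMB 73.3, ISA 6.0, PAS 33.5 → max 73.3 km
Candidate B: residuals CMB 14.7, ISA 3.3, PAS 60.5 → max 60.5 km
Candidate C: residuals CMB 96.1, ISA 95.6, PAS 59.6 → max 96.1 km
Candidate D: residuals CMB 0.1, ISA 0.1, PAS 0.0 → max 0.1 km
Candidate E: residuals CMB 19.1, ISA 37.1, PAS 12.1 → max 37.1 km
Only Candidate D has all residuals ≈ 0.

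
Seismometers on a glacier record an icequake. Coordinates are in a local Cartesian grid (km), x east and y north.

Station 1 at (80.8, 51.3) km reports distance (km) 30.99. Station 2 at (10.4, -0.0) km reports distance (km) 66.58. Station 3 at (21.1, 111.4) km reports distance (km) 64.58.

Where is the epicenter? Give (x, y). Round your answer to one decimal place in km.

(49.9, 53.6)

Circle about each station: (x − 80.8)² + (y − 51.3)² = 30.99²; (x − 10.4)² + y² = 66.58²; (x − 21.1)² + (y − 111.4)² = 64.58².
Subtracting the Station 1 equation from the Station 2 and Station 3 equations removes the quadratic terms:
-140.8 x − 102.6 y = -12524.69
-119.4 x + 120.2 y = 484.64
Solving the 2×2 system: x ≈ 49.9, y ≈ 53.6 km.
Check against Station 1 (with the unrounded x, y): √((x − 80.8)²+(y − 51.3)²) = 30.99 ≈ 30.99 km. ✓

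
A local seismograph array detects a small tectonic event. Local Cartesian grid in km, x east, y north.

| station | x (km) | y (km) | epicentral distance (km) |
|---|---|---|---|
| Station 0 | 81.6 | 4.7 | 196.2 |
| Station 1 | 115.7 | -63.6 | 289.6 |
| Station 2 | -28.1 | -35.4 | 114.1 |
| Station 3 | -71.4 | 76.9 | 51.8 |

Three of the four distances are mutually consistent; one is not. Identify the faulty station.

Solve using three stations at a time. Using Station 0, Station 2, Station 3 (subtract circle equations pairwise → linear system) gives (x, y) ≈ (-110.8, 43.2).
Distances from that point to each station vs reported:
  Station 0: calculated 196.2 vs reported 196.2 → residual 0.0 km
  Station 1: calculated 250.4 vs reported 289.6 → residual 39.2 km
  Station 2: calculated 114.1 vs reported 114.1 → residual 0.0 km
  Station 3: calculated 51.8 vs reported 51.8 → residual 0.0 km
Station 0, Station 2, Station 3 are mutually consistent (residuals ≈ 0); Station 1 is off by 39.2 km.

Station 1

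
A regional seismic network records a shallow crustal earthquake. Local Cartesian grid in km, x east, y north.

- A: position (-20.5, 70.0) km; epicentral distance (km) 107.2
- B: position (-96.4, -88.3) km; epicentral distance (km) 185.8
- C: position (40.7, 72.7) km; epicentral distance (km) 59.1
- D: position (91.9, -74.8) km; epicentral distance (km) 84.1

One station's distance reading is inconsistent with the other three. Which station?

C

Solve using three stations at a time. Using A, B, D (subtract circle equations pairwise → linear system) gives (x, y) ≈ (64.5, 4.7).
Distances from that point to each station vs reported:
  A: calculated 107.2 vs reported 107.2 → residual 0.0 km
  B: calculated 185.8 vs reported 185.8 → residual 0.0 km
  C: calculated 72.1 vs reported 59.1 → residual 13.0 km
  D: calculated 84.1 vs reported 84.1 → residual 0.0 km
A, B, D are mutually consistent (residuals ≈ 0); C is off by 13.0 km.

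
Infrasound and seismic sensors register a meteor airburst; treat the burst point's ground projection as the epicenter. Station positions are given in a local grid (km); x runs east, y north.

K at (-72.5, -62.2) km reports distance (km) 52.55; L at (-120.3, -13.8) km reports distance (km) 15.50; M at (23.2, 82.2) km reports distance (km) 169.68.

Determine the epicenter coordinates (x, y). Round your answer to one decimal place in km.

Circle about each station: (x + 72.5)² + (y + 62.2)² = 52.55²; (x + 120.3)² + (y + 13.8)² = 15.50²; (x − 23.2)² + (y − 82.2)² = 169.68².
Subtracting the K equation from the L and M equations removes the quadratic terms:
-95.6 x + 96.8 y = 8058.69
191.4 x + 288.8 y = -27859.81
Solving the 2×2 system: x ≈ -108.9, y ≈ -24.3 km.
Check against K (with the unrounded x, y): √((x + 72.5)²+(y + 62.2)²) = 52.55 ≈ 52.55 km. ✓

-108.9 km east, -24.3 km north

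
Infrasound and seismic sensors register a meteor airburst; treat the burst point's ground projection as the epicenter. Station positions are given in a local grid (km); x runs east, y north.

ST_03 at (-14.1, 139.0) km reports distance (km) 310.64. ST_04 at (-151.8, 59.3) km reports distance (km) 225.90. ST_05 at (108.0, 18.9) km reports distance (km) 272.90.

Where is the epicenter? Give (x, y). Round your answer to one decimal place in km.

-98.0 km east, -160.1 km north

Circle about each station: (x + 14.1)² + (y − 139.0)² = 310.64²; (x + 151.8)² + (y − 59.3)² = 225.90²; (x − 108.0)² + (y − 18.9)² = 272.90².
Subtracting the ST_03 equation from the ST_04 and ST_05 equations removes the quadratic terms:
-275.4 x − 159.4 y = 52506.32
244.2 x − 240.2 y = 14524.20
Solving the 2×2 system: x ≈ -98.0, y ≈ -160.1 km.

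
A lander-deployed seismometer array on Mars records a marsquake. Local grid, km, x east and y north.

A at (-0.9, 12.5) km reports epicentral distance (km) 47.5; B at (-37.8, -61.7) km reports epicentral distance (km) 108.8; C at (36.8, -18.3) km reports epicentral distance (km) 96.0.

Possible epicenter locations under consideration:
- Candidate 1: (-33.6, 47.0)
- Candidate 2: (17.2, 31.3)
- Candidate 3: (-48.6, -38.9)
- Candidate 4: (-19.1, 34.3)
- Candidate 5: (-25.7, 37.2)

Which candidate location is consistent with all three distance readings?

For each candidate, compare |candidate − station| to the reported distance:
Candidate 1: residuals A 0.0, B 0.0, C 0.0 → max 0.0 km
Candidate 2: residuals A 21.4, B 0.8, C 42.7 → max 42.7 km
Candidate 3: residuals A 22.6, B 83.6, C 8.2 → max 83.6 km
Candidate 4: residuals A 19.1, B 11.0, C 19.2 → max 19.2 km
Candidate 5: residuals A 12.5, B 9.2, C 12.4 → max 12.5 km
Only Candidate 1 has all residuals ≈ 0.

Candidate 1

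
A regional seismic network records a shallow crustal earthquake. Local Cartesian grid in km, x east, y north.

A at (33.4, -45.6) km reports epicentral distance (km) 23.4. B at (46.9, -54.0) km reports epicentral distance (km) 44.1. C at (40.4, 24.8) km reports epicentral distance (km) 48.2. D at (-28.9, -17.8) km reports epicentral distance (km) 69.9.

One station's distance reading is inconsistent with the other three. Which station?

B

Solve using three stations at a time. Using A, C, D (subtract circle equations pairwise → linear system) gives (x, y) ≈ (40.8, -23.4).
Distances from that point to each station vs reported:
  A: calculated 23.4 vs reported 23.4 → residual 0.0 km
  B: calculated 31.2 vs reported 44.1 → residual 12.9 km
  C: calculated 48.2 vs reported 48.2 → residual 0.0 km
  D: calculated 69.9 vs reported 69.9 → residual 0.0 km
A, C, D are mutually consistent (residuals ≈ 0); B is off by 12.9 km.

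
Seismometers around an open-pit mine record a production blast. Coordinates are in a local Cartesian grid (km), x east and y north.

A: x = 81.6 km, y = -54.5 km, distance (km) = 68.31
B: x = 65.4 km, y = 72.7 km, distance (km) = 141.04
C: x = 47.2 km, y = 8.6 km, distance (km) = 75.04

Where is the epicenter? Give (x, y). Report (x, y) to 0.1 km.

Circle about each station: (x − 81.6)² + (y + 54.5)² = 68.31²; (x − 65.4)² + (y − 72.7)² = 141.04²; (x − 47.2)² + (y − 8.6)² = 75.04².
Subtracting pairs of circle equations eliminates x²+y² and gives linear equations (the radical axes):
-32.4 x + 254.4 y = -15292.39
-68.8 x + 126.2 y = -8291.76
Solving the 2×2 system: x ≈ 13.4, y ≈ -58.4 km.

x ≈ 13.4 km, y ≈ -58.4 km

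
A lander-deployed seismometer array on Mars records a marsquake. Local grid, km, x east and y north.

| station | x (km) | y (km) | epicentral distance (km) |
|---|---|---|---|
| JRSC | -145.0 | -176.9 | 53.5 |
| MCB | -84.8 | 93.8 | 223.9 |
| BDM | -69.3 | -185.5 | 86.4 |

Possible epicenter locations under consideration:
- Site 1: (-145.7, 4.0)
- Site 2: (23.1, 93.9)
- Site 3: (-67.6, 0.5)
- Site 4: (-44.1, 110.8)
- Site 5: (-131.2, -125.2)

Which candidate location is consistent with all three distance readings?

For each candidate, compare |candidate − station| to the reported distance:
Site 1: residuals JRSC 127.4, MCB 115.4, BDM 117.9 → max 127.4 km
Site 2: residuals JRSC 265.2, MCB 116.0, BDM 207.9 → max 265.2 km
Site 3: residuals JRSC 140.0, MCB 129.0, BDM 99.6 → max 140.0 km
Site 4: residuals JRSC 251.4, MCB 179.8, BDM 211.0 → max 251.4 km
Site 5: residuals JRSC 0.0, MCB 0.0, BDM 0.0 → max 0.0 km
Only Site 5 has all residuals ≈ 0.

Site 5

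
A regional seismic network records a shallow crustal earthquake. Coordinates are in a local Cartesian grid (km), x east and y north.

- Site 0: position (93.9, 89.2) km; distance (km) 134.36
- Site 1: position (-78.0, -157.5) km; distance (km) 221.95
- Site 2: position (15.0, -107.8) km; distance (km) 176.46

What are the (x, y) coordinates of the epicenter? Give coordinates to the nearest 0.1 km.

x ≈ -37.4 km, y ≈ 60.7 km

Circle about each station: (x − 93.9)² + (y − 89.2)² = 134.36²; (x + 78.0)² + (y + 157.5)² = 221.95²; (x − 15.0)² + (y + 107.8)² = 176.46².
Subtracting the Site 0 equation from the Site 1 and Site 2 equations removes the quadratic terms:
-343.8 x − 493.4 y = -17092.79
-157.8 x − 394.0 y = -18013.53
Solving the 2×2 system: x ≈ -37.4, y ≈ 60.7 km.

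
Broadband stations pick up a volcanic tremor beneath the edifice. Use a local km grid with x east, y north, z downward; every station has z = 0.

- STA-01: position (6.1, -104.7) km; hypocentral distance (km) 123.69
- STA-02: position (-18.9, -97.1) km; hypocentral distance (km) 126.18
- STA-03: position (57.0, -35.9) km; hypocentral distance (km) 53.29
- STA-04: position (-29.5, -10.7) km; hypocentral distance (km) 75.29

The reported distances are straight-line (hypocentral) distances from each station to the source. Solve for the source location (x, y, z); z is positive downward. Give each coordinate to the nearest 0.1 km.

x ≈ 40.8 km, y ≈ 13.4 km, depth ≈ 12.1 km

Each station gives a sphere (x−x_i)² + (y−y_i)² + z² = d_i² (stations at z=0).
Subtracting the STA-01 sphere from STA-02 and STA-03: z² cancels, leaving linear equations in x and y:
-50.0 x + 15.2 y = -1835.86
101.8 x + 137.6 y = 5997.90
Solving: x ≈ 40.794, y ≈ 13.409 km (keep extra digits for the depth step; rounded: 40.8, 13.4).
Then from the STA-01 sphere: z² = 123.69² − (x − 6.1)² − (y + 104.7)² with x = 40.794, y = 13.409, so z ≈ 12.075 ≈ 12.1 km.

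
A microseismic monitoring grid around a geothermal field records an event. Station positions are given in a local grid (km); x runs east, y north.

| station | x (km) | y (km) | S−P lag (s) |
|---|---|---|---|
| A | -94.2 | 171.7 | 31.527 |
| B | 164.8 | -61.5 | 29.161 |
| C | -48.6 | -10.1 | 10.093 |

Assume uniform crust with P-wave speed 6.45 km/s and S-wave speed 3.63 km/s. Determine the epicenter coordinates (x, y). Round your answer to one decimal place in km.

x ≈ -75.7 km, y ≈ -89.4 km

Distance from S−P lag: d = Δt · v_P v_S / (v_P − v_S) = Δt · (6.45·3.63)/(6.45−3.63) ≈ 8.3027·Δt.
So d_A = 261.76, d_B = 242.11, d_C = 83.80 km.
Circle about each station: (x + 94.2)² + (y − 171.7)² = 261.76²; (x − 164.8)² + (y + 61.5)² = 242.11²; (x + 48.6)² + (y + 10.1)² = 83.80².
Subtracting the A equation from the B and C equations removes the quadratic terms:
518.0 x − 466.4 y = 2487.81
91.2 x − 363.6 y = 25605.30
Solving the 2×2 system: x ≈ -75.7, y ≈ -89.4 km.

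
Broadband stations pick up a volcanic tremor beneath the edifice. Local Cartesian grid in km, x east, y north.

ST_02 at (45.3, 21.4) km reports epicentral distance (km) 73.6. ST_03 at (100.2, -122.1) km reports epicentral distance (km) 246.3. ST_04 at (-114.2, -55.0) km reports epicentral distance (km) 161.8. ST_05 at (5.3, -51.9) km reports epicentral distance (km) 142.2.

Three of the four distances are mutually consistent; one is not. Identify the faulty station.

ST_02

Solve using three stations at a time. Using ST_03, ST_04, ST_05 (subtract circle equations pairwise → linear system) gives (x, y) ≈ (-33.1, 85.0).
Distances from that point to each station vs reported:
  ST_02: calculated 101.0 vs reported 73.6 → residual 27.4 km
  ST_03: calculated 246.3 vs reported 246.3 → residual 0.0 km
  ST_04: calculated 161.8 vs reported 161.8 → residual 0.0 km
  ST_05: calculated 142.2 vs reported 142.2 → residual 0.0 km
ST_03, ST_04, ST_05 are mutually consistent (residuals ≈ 0); ST_02 is off by 27.4 km.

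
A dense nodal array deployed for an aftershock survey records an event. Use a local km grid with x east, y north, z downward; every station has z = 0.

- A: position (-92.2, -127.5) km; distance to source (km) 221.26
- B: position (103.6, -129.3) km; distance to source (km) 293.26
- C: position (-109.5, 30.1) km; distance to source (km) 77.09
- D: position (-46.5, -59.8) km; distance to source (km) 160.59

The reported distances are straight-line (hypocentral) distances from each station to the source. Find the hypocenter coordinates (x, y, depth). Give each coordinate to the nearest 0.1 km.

Each station gives a sphere (x−x_i)² + (y−y_i)² + z² = d_i² (stations at z=0).
Subtracting the A sphere from B and C: z² cancels, leaving linear equations in x and y:
391.6 x − 3.6 y = -34351.08
-34.6 x + 315.2 y = 31152.29
Solving: x ≈ -86.899, y ≈ 89.294 km (keep extra digits for the depth step; rounded: -86.9, 89.3).
Then from the A sphere: z² = 221.26² − (x + 92.2)² − (y + 127.5)² with x = -86.899, y = 89.294, so z ≈ 43.912 ≈ 43.9 km.

x ≈ -86.9 km, y ≈ 89.3 km, depth ≈ 43.9 km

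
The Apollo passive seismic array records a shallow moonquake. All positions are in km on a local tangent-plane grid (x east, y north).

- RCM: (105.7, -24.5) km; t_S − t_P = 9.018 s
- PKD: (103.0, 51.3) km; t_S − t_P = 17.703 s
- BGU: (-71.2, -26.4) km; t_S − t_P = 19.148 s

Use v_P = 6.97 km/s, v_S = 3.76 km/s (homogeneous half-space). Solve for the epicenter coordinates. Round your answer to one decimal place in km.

(71.7, -89.8)

Distance from S−P lag: d = Δt · v_P v_S / (v_P − v_S) = Δt · (6.97·3.76)/(6.97−3.76) ≈ 8.1642·Δt.
So d_RCM = 73.63, d_PKD = 144.53, d_BGU = 156.33 km.
Circle about each station: (x − 105.7)² + (y + 24.5)² = 73.63²; (x − 103.0)² + (y − 51.3)² = 144.53²; (x + 71.2)² + (y + 26.4)² = 156.33².
Subtracting the RCM equation from the PKD and BGU equations removes the quadratic terms:
-5.4 x + 151.6 y = -13999.59
-353.8 x − 3.8 y = -25024.03
Solving the 2×2 system: x ≈ 71.7, y ≈ -89.8 km.
Check against RCM (with the unrounded x, y): √((x − 105.7)²+(y + 24.5)²) = 73.62 ≈ 73.63 km. ✓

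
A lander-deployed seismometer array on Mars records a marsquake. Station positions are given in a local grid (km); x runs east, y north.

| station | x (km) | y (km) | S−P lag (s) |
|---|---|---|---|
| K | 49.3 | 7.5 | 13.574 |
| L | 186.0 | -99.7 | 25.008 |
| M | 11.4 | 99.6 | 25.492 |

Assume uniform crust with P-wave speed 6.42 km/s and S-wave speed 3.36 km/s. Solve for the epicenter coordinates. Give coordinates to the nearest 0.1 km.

x ≈ 10.8 km, y ≈ -80.1 km

Distance from S−P lag: d = Δt · v_P v_S / (v_P − v_S) = Δt · (6.42·3.36)/(6.42−3.36) ≈ 7.0494·Δt.
So d_K = 95.69, d_L = 176.29, d_M = 179.70 km.
Circle about each station: (x − 49.3)² + (y − 7.5)² = 95.69²; (x − 186.0)² + (y + 99.7)² = 176.29²; (x − 11.4)² + (y − 99.6)² = 179.70².
Subtracting pairs of circle equations eliminates x²+y² and gives linear equations (the radical axes):
273.4 x − 214.4 y = 20127.76
-75.8 x + 184.2 y = -15572.13
Solving the 2×2 system: x ≈ 10.8, y ≈ -80.1 km.
Check against K (with the unrounded x, y): √((x − 49.3)²+(y − 7.5)²) = 95.67 ≈ 95.69 km. ✓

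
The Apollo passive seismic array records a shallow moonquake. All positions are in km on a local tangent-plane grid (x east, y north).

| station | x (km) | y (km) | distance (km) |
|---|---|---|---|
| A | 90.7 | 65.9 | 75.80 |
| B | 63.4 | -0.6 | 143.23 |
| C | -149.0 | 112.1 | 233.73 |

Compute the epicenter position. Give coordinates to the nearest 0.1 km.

82.9 km east, 141.3 km north

Circle about each station: (x − 90.7)² + (y − 65.9)² = 75.80²; (x − 63.4)² + (y + 0.6)² = 143.23²; (x + 149.0)² + (y − 112.1)² = 233.73².
Subtracting the A equation from the B and C equations removes the quadratic terms:
-54.6 x − 133.0 y = -23318.57
-479.4 x + 92.4 y = -26685.96
Solving the 2×2 system: x ≈ 82.9, y ≈ 141.3 km.
Check against A (with the unrounded x, y): √((x − 90.7)²+(y − 65.9)²) = 75.80 ≈ 75.80 km. ✓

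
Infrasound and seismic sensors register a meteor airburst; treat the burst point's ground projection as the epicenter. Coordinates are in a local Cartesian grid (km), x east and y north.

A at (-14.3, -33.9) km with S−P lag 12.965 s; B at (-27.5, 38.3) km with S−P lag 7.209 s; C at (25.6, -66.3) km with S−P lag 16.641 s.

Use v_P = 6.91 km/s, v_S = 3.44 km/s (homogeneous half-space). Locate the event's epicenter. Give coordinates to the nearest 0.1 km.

Distance from S−P lag: d = Δt · v_P v_S / (v_P − v_S) = Δt · (6.91·3.44)/(6.91−3.44) ≈ 6.8503·Δt.
So d_A = 88.81, d_B = 49.38, d_C = 114.00 km.
Circle about each station: (x + 14.3)² + (y + 33.9)² = 88.81²; (x + 27.5)² + (y − 38.3)² = 49.38²; (x − 25.6)² + (y + 66.3)² = 114.00².
Subtracting the A equation from the B and C equations removes the quadratic terms:
-26.4 x + 144.4 y = 6318.27
79.8 x − 64.8 y = -1411.43
Solving the 2×2 system: x ≈ 21.0, y ≈ 47.6 km.

21.0 km east, 47.6 km north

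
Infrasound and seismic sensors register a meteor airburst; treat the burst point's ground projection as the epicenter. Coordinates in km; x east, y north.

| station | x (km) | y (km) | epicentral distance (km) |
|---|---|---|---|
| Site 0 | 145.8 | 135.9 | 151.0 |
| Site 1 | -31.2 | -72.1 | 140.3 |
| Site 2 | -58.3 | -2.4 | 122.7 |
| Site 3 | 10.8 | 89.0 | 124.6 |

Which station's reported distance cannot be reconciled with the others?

Solve using three stations at a time. Using Site 0, Site 1, Site 3 (subtract circle equations pairwise → linear system) gives (x, y) ≈ (92.3, -5.4).
Distances from that point to each station vs reported:
  Site 0: calculated 151.1 vs reported 151.0 → residual 0.1 km
  Site 1: calculated 140.4 vs reported 140.3 → residual 0.1 km
  Site 2: calculated 150.6 vs reported 122.7 → residual 27.9 km
  Site 3: calculated 124.7 vs reported 124.6 → residual 0.1 km
Site 0, Site 1, Site 3 are mutually consistent (residuals ≈ 0); Site 2 is off by 27.9 km.

Site 2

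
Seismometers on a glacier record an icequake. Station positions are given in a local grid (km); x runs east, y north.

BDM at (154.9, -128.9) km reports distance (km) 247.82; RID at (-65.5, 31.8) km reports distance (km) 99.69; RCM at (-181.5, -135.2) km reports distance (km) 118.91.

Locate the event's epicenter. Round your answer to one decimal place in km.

(-84.8, -66.0)

Circle about each station: (x − 154.9)² + (y + 128.9)² = 247.82²; (x + 65.5)² + (y − 31.8)² = 99.69²; (x + 181.5)² + (y + 135.2)² = 118.91².
Subtracting pairs of circle equations eliminates x²+y² and gives linear equations (the radical axes):
-440.8 x + 321.4 y = 16168.93
-672.8 x − 12.6 y = 57887.23
Solving the 2×2 system: x ≈ -84.8, y ≈ -66.0 km.
Check against BDM (with the unrounded x, y): √((x − 154.9)²+(y + 128.9)²) = 247.82 ≈ 247.82 km. ✓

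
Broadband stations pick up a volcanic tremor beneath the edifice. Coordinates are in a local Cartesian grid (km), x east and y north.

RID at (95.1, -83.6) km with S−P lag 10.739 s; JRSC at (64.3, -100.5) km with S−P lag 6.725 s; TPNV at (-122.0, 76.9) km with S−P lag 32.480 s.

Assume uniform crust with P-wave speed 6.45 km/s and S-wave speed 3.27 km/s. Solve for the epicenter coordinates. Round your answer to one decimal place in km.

Distance from S−P lag: d = Δt · v_P v_S / (v_P − v_S) = Δt · (6.45·3.27)/(6.45−3.27) ≈ 6.6325·Δt.
So d_RID = 71.23, d_JRSC = 44.60, d_TPNV = 215.43 km.
Circle about each station: (x − 95.1)² + (y + 83.6)² = 71.23²; (x − 64.3)² + (y + 100.5)² = 44.60²; (x + 122.0)² + (y − 76.9)² = 215.43².
Subtracting pairs of circle equations eliminates x²+y² and gives linear equations (the radical axes):
-61.6 x − 33.8 y = 1286.32
-434.2 x + 321.0 y = -36571.73
Solving the 2×2 system: x ≈ 23.9, y ≈ -81.6 km.

23.9 km east, -81.6 km north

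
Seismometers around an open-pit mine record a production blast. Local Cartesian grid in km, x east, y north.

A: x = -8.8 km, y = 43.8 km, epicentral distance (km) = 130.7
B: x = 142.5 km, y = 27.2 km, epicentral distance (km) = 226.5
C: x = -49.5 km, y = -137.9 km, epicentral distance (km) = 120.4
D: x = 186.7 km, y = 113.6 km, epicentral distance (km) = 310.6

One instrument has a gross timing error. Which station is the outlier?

Solve using three stations at a time. Using A, B, D (subtract circle equations pairwise → linear system) gives (x, y) ≈ (-58.6, -76.8).
Distances from that point to each station vs reported:
  A: calculated 130.5 vs reported 130.7 → residual 0.2 km
  B: calculated 226.4 vs reported 226.5 → residual 0.1 km
  C: calculated 61.7 vs reported 120.4 → residual 58.7 km
  D: calculated 310.5 vs reported 310.6 → residual 0.1 km
A, B, D are mutually consistent (residuals ≈ 0); C is off by 58.7 km.

C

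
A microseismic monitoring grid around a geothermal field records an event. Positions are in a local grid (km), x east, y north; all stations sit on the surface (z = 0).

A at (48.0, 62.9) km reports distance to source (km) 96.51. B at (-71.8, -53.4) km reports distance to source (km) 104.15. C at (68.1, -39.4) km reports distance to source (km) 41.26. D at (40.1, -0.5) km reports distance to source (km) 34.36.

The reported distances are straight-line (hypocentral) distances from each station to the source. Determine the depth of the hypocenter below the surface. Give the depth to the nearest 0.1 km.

depth ≈ 11.3 km

Each station gives a sphere (x−x_i)² + (y−y_i)² + z² = d_i² (stations at z=0).
Subtracting the A sphere from B and C: z² cancels, leaving linear equations in x and y:
-239.6 x − 232.6 y = 213.35
40.2 x − 204.6 y = 7541.35
Solving: x ≈ 29.303, y ≈ -31.102 km (keep extra digits for the depth step; rounded: 29.3, -31.1).
Then from the A sphere: z² = 96.51² − (x − 48.0)² − (y − 62.9)² with x = 29.303, y = -31.102, so z ≈ 11.324 ≈ 11.3 km.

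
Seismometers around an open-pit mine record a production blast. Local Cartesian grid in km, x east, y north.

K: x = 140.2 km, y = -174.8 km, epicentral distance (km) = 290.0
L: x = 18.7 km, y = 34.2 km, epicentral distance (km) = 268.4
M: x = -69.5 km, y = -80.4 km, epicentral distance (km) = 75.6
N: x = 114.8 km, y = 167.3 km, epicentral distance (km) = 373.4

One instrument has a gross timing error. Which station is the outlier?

Solve using three stations at a time. Using K, M, N (subtract circle equations pairwise → linear system) gives (x, y) ≈ (-141.2, -104.6).
Distances from that point to each station vs reported:
  K: calculated 290.0 vs reported 290.0 → residual 0.0 km
  L: calculated 211.7 vs reported 268.4 → residual 56.7 km
  M: calculated 75.6 vs reported 75.6 → residual 0.0 km
  N: calculated 373.4 vs reported 373.4 → residual 0.0 km
K, M, N are mutually consistent (residuals ≈ 0); L is off by 56.7 km.

L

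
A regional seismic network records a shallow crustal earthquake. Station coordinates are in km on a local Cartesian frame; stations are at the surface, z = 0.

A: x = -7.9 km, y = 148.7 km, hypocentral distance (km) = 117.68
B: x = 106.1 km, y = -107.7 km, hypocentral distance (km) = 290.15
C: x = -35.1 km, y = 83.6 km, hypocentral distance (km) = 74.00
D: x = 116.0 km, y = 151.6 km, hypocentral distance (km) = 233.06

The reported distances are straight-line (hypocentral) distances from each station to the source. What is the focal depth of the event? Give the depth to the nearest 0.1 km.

z ≈ 13.1 km

Each station gives a sphere (x−x_i)² + (y−y_i)² + z² = d_i² (stations at z=0).
Subtracting the A sphere from B and C: z² cancels, leaving linear equations in x and y:
228.0 x − 512.8 y = -69656.04
-54.4 x − 130.2 y = -5580.55
Solving: x ≈ -107.803, y ≈ 87.904 km (keep extra digits for the depth step; rounded: -107.8, 87.9).
Then from the A sphere: z² = 117.68² − (x + 7.9)² − (y − 148.7)² with x = -107.803, y = 87.904, so z ≈ 13.108 ≈ 13.1 km.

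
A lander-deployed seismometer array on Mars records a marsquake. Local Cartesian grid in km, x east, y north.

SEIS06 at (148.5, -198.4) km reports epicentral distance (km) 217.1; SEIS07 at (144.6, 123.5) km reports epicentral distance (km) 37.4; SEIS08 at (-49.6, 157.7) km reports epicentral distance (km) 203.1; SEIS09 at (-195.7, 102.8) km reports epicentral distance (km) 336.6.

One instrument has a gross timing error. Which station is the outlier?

Solve using three stations at a time. Using SEIS07, SEIS08, SEIS09 (subtract circle equations pairwise → linear system) gives (x, y) ≈ (140.5, 86.1).
Distances from that point to each station vs reported:
  SEIS06: calculated 284.6 vs reported 217.1 → residual 67.5 km
  SEIS07: calculated 37.6 vs reported 37.4 → residual 0.2 km
  SEIS08: calculated 203.1 vs reported 203.1 → residual 0.0 km
  SEIS09: calculated 336.6 vs reported 336.6 → residual 0.0 km
SEIS07, SEIS08, SEIS09 are mutually consistent (residuals ≈ 0); SEIS06 is off by 67.5 km.

SEIS06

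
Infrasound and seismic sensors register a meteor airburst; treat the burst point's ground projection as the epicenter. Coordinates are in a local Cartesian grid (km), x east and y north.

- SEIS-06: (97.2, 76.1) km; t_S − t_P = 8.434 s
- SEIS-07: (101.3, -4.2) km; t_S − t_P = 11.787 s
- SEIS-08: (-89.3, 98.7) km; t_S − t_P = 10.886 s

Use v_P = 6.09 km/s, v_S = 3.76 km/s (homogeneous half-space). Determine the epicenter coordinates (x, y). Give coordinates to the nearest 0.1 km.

x ≈ 14.4 km, y ≈ 72.4 km

Distance from S−P lag: d = Δt · v_P v_S / (v_P − v_S) = Δt · (6.09·3.76)/(6.09−3.76) ≈ 9.8276·Δt.
So d_SEIS-06 = 82.89, d_SEIS-07 = 115.84, d_SEIS-08 = 106.98 km.
Circle about each station: (x − 97.2)² + (y − 76.1)² = 82.89²; (x − 101.3)² + (y + 4.2)² = 115.84²; (x + 89.3)² + (y − 98.7)² = 106.98².
Subtracting the SEIS-06 equation from the SEIS-07 and SEIS-08 equations removes the quadratic terms:
8.2 x − 160.6 y = -11507.87
-373.0 x + 45.2 y = -2096.84
Solving the 2×2 system: x ≈ 14.4, y ≈ 72.4 km.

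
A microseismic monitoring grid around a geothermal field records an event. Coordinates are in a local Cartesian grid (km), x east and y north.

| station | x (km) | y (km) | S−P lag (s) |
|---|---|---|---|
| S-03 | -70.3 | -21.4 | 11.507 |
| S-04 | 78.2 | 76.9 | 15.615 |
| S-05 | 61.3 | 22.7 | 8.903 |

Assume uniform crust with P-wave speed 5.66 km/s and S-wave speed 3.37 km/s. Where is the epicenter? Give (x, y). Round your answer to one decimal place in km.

Distance from S−P lag: d = Δt · v_P v_S / (v_P − v_S) = Δt · (5.66·3.37)/(5.66−3.37) ≈ 8.3293·Δt.
So d_S-03 = 95.85, d_S-04 = 130.06, d_S-05 = 74.16 km.
Circle about each station: (x + 70.3)² + (y + 21.4)² = 95.85²; (x − 78.2)² + (y − 76.9)² = 130.06²; (x − 61.3)² + (y − 22.7)² = 74.16².
Subtracting the S-03 equation from the S-04 and S-05 equations removes the quadratic terms:
297.0 x + 196.6 y = -1099.58
263.2 x + 88.2 y = 2560.45
Solving the 2×2 system: x ≈ 23.5, y ≈ -41.1 km.
Check against S-03 (with the unrounded x, y): √((x + 70.3)²+(y + 21.4)²) = 95.84 ≈ 95.85 km. ✓

(23.5, -41.1)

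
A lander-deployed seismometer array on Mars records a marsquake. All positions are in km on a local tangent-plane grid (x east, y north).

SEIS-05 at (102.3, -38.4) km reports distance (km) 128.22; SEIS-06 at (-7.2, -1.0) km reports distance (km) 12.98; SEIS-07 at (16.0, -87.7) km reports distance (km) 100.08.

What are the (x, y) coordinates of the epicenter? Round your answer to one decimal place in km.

Circle about each station: (x − 102.3)² + (y + 38.4)² = 128.22²; (x + 7.2)² + (y + 1.0)² = 12.98²; (x − 16.0)² + (y + 87.7)² = 100.08².
Subtracting pairs of circle equations eliminates x²+y² and gives linear equations (the radical axes):
-219.0 x + 74.8 y = 4384.88
-172.6 x − 98.6 y = 2431.80
Solving the 2×2 system: x ≈ -17.8, y ≈ 6.5 km.

-17.8 km east, 6.5 km north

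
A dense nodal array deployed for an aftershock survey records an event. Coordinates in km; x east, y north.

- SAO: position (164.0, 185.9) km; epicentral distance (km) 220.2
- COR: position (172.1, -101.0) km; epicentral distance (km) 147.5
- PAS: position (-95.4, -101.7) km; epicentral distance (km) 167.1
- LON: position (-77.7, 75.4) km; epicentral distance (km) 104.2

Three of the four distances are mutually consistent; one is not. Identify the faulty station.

Solve using three stations at a time. Using SAO, PAS, LON (subtract circle equations pairwise → linear system) gives (x, y) ≈ (13.6, 25.0).
Distances from that point to each station vs reported:
  SAO: calculated 220.2 vs reported 220.2 → residual 0.0 km
  COR: calculated 202.5 vs reported 147.5 → residual 55.0 km
  PAS: calculated 167.1 vs reported 167.1 → residual 0.0 km
  LON: calculated 104.3 vs reported 104.2 → residual 0.1 km
SAO, PAS, LON are mutually consistent (residuals ≈ 0); COR is off by 55.0 km.

COR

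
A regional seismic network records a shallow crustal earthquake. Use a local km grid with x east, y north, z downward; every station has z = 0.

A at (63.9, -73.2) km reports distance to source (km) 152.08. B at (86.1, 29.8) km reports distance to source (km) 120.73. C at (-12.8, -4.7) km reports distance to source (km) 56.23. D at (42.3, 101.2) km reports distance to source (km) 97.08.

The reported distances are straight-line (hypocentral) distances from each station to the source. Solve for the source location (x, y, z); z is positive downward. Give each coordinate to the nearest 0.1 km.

(-31.6, 42.8, 23.5)

Each station gives a sphere (x−x_i)² + (y−y_i)² + z² = d_i² (stations at z=0).
Subtracting the A sphere from B and C: z² cancels, leaving linear equations in x and y:
44.4 x + 206.0 y = 7412.39
-153.4 x + 137.0 y = 10710.99
Solving: x ≈ -31.605, y ≈ 42.794 km (keep extra digits for the depth step; rounded: -31.6, 42.8).
Then from the A sphere: z² = 152.08² − (x − 63.9)² − (y + 73.2)² with x = -31.605, y = 42.794, so z ≈ 23.506 ≈ 23.5 km.
Check against D (with the unrounded solution): distance 97.09 ≈ 97.08 km. ✓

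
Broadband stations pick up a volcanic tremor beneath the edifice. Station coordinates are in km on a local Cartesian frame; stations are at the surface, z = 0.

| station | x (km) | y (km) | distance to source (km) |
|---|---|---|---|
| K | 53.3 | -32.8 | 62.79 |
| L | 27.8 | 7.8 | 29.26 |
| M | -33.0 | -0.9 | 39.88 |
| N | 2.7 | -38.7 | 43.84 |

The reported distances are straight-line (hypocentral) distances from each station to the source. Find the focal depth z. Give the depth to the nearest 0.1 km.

15.5 km

Each station gives a sphere (x−x_i)² + (y−y_i)² + z² = d_i² (stations at z=0).
Subtracting the K sphere from L and M: z² cancels, leaving linear equations in x and y:
-51.0 x + 81.2 y = 3.39
-172.6 x + 63.8 y = -474.75
Solving: x ≈ 3.602, y ≈ 2.304 km (keep extra digits for the depth step; rounded: 3.6, 2.3).
Then from the K sphere: z² = 62.79² − (x − 53.3)² − (y + 32.8)² with x = 3.602, y = 2.304, so z ≈ 15.505 ≈ 15.5 km.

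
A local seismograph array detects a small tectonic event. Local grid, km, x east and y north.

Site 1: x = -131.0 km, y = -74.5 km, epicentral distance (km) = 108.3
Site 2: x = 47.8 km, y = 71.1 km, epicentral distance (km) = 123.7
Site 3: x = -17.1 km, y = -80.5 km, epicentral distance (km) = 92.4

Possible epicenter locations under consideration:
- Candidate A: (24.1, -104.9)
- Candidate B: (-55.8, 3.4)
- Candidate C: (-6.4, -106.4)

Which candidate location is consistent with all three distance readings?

Candidate B

For each candidate, compare |candidate − station| to the reported distance:
Candidate A: residuals Site 1 49.8, Site 2 53.9, Site 3 44.5 → max 53.9 km
Candidate B: residuals Site 1 0.0, Site 2 0.1, Site 3 0.0 → max 0.1 km
Candidate C: residuals Site 1 20.3, Site 2 61.9, Site 3 64.4 → max 64.4 km
Only Candidate B has all residuals ≈ 0.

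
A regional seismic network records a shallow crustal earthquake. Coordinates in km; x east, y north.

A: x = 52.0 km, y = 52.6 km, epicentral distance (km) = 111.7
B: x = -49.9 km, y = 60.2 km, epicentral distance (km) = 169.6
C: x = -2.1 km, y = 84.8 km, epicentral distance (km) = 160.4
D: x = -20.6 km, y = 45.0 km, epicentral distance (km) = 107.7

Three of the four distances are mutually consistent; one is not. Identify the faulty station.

Solve using three stations at a time. Using A, B, C (subtract circle equations pairwise → linear system) gives (x, y) ≈ (72.5, -57.2).
Distances from that point to each station vs reported:
  A: calculated 111.7 vs reported 111.7 → residual 0.0 km
  B: calculated 169.6 vs reported 169.6 → residual 0.0 km
  C: calculated 160.4 vs reported 160.4 → residual 0.0 km
  D: calculated 138.2 vs reported 107.7 → residual 30.5 km
A, B, C are mutually consistent (residuals ≈ 0); D is off by 30.5 km.

D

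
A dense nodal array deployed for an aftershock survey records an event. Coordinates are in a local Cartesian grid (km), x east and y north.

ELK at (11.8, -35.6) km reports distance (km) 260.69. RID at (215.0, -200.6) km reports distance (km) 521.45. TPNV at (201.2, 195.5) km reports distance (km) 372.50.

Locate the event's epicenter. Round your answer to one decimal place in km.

x ≈ -168.8 km, y ≈ 152.4 km

Circle about each station: (x − 11.8)² + (y + 35.6)² = 260.69²; (x − 215.0)² + (y + 200.6)² = 521.45²; (x − 201.2)² + (y − 195.5)² = 372.50².
Subtracting pairs of circle equations eliminates x²+y² and gives linear equations (the radical axes):
406.4 x − 330.0 y = -118892.07
378.8 x + 462.2 y = 6498.12
Solving the 2×2 system: x ≈ -168.8, y ≈ 152.4 km.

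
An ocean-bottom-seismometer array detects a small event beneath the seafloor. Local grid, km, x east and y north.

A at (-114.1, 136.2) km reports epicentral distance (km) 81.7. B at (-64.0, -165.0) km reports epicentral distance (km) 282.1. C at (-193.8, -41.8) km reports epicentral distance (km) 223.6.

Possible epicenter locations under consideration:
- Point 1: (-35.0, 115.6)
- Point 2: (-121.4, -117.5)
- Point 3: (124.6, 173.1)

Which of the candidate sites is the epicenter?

Point 1

For each candidate, compare |candidate − station| to the reported distance:
Point 1: residuals A 0.0, B 0.0, C 0.0 → max 0.0 km
Point 2: residuals A 172.1, B 207.6, C 118.9 → max 207.6 km
Point 3: residuals A 159.8, B 105.0, C 160.5 → max 160.5 km
Only Point 1 has all residuals ≈ 0.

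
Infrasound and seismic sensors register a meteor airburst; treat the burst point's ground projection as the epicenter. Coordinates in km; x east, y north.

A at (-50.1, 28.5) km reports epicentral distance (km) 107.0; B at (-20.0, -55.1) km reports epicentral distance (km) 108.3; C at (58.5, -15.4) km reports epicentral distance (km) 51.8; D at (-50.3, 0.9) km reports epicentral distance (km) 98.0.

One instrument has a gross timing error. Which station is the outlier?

Solve using three stations at a time. Using B, C, D (subtract circle equations pairwise → linear system) gives (x, y) ≈ (42.0, 33.6).
Distances from that point to each station vs reported:
  A: calculated 92.3 vs reported 107.0 → residual 14.7 km
  B: calculated 108.3 vs reported 108.3 → residual 0.0 km
  C: calculated 51.7 vs reported 51.8 → residual 0.1 km
  D: calculated 98.0 vs reported 98.0 → residual 0.0 km
B, C, D are mutually consistent (residuals ≈ 0); A is off by 14.7 km.

A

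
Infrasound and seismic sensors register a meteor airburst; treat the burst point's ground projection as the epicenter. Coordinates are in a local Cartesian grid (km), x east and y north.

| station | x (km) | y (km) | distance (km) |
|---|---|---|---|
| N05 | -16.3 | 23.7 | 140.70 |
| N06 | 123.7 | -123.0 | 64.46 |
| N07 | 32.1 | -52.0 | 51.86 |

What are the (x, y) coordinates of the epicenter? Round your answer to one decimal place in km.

(69.9, -87.5)

Circle about each station: (x + 16.3)² + (y − 23.7)² = 140.70²; (x − 123.7)² + (y + 123.0)² = 64.46²; (x − 32.1)² + (y + 52.0)² = 51.86².
Subtracting the N05 equation from the N06 and N07 equations removes the quadratic terms:
280.0 x − 293.4 y = 45244.71
96.8 x − 151.4 y = 20014.06
Solving the 2×2 system: x ≈ 69.9, y ≈ -87.5 km.
Check against N05 (with the unrounded x, y): √((x + 16.3)²+(y − 23.7)²) = 140.70 ≈ 140.70 km. ✓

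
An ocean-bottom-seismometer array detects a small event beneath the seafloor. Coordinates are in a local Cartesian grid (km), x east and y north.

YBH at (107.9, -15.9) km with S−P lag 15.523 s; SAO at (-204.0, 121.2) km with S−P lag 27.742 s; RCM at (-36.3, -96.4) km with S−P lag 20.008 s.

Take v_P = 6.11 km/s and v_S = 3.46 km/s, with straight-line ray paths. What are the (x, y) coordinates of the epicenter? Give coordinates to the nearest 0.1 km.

x ≈ 7.8 km, y ≈ 57.0 km

Distance from S−P lag: d = Δt · v_P v_S / (v_P − v_S) = Δt · (6.11·3.46)/(6.11−3.46) ≈ 7.9776·Δt.
So d_YBH = 123.84, d_SAO = 221.31, d_RCM = 159.62 km.
Circle about each station: (x − 107.9)² + (y + 15.9)² = 123.84²; (x + 204.0)² + (y − 121.2)² = 221.31²; (x + 36.3)² + (y + 96.4)² = 159.62².
Subtracting the YBH equation from the SAO and RCM equations removes the quadratic terms:
-623.8 x + 274.2 y = 10768.45
-288.4 x − 161.0 y = -11426.77
Solving the 2×2 system: x ≈ 7.8, y ≈ 57.0 km.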